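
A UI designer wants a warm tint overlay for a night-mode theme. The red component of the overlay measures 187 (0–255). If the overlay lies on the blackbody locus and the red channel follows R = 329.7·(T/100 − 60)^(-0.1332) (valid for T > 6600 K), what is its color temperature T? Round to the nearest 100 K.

(t − 60)^(-0.1332) = 187/329.7 = 0.56718.
t − 60 = 0.56718^(1/-0.1332) = 0.56718^(-7.508) = 70.620, so t = 130.620.
T = 100·t = 13062 K → 13100 K to the nearest 100 K.

13100 K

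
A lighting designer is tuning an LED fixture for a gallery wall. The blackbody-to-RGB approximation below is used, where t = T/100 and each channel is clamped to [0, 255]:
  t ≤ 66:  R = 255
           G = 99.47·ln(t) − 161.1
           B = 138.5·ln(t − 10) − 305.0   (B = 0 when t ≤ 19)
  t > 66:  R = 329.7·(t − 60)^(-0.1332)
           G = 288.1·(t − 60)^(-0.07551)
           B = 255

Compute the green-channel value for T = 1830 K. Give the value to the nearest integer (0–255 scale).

t = 1830/100 = 18.3; the t ≤ 66 branch applies.
G = 99.47·ln 18.3 − 161.1 = 99.47·2.9069 − 161.1 = 128.049.
Rounded: 128.

128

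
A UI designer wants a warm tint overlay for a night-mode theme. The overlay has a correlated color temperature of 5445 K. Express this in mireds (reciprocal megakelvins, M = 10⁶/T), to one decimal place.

M = 10⁶ / 5445 = 183.655 → 183.7 mireds.

183.7 mireds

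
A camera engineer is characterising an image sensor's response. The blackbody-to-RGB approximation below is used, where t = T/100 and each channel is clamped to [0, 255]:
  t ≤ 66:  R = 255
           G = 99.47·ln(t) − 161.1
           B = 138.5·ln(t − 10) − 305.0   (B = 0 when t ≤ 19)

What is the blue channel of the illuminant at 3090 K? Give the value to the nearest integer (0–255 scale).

t = 3090/100 = 30.9; the t ≤ 66 branch applies.
B = 138.5·ln(30.9 − 10) − 305.0 = 138.5·ln 20.9 − 305.0 = 138.5·3.0397 − 305.0 = 116.005.
Rounded: 116.

116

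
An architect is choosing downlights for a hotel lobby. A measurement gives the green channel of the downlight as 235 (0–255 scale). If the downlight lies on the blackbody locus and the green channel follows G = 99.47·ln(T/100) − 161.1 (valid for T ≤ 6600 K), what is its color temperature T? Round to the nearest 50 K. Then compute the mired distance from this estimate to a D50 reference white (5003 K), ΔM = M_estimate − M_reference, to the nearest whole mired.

ln t = (235 + 161.1) / 99.47 = 3.9821.
t = e^3.9821 = 53.630.
T = 100·t = 5363 K → 5350 K to the nearest 50 K.
M_estimate = 10⁶/5350 = 186.92; M_reference = 10⁶/5003 = 199.88.
ΔM = 186.92 − 199.88 = -12.96 → -13 mireds.

-13 mireds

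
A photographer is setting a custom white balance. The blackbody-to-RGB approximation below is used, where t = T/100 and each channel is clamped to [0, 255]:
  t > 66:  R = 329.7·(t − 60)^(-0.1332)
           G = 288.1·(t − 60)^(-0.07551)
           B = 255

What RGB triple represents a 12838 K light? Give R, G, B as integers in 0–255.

t = 12838/100 = 128.38; the t > 66 branch applies.
R = 329.7·(128.38 − 60)^(-0.1332) = 329.7·68.38^(-0.1332) = 329.7·0.56962 = 187.805.
G = 288.1·(128.38 − 60)^(-0.07551) = 288.1·68.38^(-0.07551) = 288.1·0.72685 = 209.405.
B = 255 by definition for t > 66.
Rounded: (188, 209, 255).

R=188, G=209, B=255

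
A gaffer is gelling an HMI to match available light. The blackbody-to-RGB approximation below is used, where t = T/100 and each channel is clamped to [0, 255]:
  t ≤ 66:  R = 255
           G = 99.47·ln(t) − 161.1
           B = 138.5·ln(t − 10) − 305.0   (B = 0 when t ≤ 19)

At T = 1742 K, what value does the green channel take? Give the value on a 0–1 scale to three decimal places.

t = 1742/100 = 17.42; the t ≤ 66 branch applies.
G = 99.47·ln 17.42 − 161.1 = 99.47·2.8576 − 161.1 = 123.147.
On a 0–1 scale: 123.147/255 = 0.4829 → 0.483.

0.483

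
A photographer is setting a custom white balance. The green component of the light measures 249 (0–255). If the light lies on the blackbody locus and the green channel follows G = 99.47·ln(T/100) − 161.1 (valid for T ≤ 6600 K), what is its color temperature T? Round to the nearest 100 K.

ln t = (249 + 161.1) / 99.47 = 4.1229.
t = e^4.1229 = 61.735.
T = 100·t = 6174 K → 6200 K to the nearest 100 K.

6200 K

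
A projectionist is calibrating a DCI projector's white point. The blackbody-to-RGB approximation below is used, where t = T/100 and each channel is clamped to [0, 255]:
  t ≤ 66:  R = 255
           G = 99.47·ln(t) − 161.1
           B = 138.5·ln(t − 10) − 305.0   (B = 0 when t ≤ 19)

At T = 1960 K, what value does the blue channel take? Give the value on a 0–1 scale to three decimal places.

0.032

t = 1960/100 = 19.6; the t ≤ 66 branch applies.
B = 138.5·ln(19.6 − 10) − 305.0 = 138.5·ln 9.6 − 305.0 = 138.5·2.2618 − 305.0 = 8.254.
On a 0–1 scale: 8.254/255 = 0.0324 → 0.032.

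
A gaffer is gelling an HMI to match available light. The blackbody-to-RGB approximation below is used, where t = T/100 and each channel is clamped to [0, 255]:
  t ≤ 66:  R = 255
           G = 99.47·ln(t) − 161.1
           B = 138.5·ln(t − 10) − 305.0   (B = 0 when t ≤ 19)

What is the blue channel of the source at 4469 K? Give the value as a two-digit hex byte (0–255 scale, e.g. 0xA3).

t = 4469/100 = 44.69; the t ≤ 66 branch applies.
B = 138.5·ln(44.69 − 10) − 305.0 = 138.5·ln 34.69 − 305.0 = 138.5·3.5465 − 305.0 = 186.184.
Rounded: 186; in hex, 0xBA.

0xBA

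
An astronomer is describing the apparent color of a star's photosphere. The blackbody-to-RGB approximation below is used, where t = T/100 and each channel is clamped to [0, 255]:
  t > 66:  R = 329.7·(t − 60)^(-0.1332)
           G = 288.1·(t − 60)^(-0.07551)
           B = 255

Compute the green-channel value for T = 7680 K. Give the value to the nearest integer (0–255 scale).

t = 7680/100 = 76.8; the t > 66 branch applies.
G = 288.1·(76.8 − 60)^(-0.07551) = 288.1·16.8^(-0.07551) = 288.1·0.80812 = 232.820.
Rounded: 233.

233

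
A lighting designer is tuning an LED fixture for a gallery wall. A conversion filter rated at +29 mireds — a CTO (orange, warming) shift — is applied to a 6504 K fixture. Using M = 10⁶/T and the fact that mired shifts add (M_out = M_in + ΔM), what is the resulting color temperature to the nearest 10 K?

M_in = 10⁶/6504 = 153.75 mireds.
M_out = 153.75 + (+29) = 182.75 mireds.
T_out = 10⁶/182.75 = 5471.9 K → 5470 K.

5470 K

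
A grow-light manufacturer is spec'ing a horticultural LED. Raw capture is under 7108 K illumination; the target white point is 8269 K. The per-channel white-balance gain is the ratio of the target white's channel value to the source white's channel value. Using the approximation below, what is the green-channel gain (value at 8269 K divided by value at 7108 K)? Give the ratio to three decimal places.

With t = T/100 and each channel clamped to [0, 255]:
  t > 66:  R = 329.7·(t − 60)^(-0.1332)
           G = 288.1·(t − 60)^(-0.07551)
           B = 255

0.947

At 7108 K (t = 71.08):
  G = 288.1·(71.08 − 60)^(-0.07551) = 288.1·11.08^(-0.07551) = 288.1·0.83392 = 240.254.
At 8269 K (t = 82.69):
  G = 288.1·(82.69 − 60)^(-0.07551) = 288.1·22.69^(-0.07551) = 288.1·0.78999 = 227.596.
Gain = 227.596 / 240.254 = 0.9473 → 0.947.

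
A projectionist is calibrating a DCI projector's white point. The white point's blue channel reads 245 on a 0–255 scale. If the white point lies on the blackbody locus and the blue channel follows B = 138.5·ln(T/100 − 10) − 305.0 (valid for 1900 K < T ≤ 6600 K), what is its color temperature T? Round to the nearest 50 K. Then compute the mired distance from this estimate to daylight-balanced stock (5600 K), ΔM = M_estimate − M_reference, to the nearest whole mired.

-20 mireds

ln(t − 10) = (245 + 305.0) / 138.5 = 3.9711.
t − 10 = e^3.9711 = 53.044, so t = 63.044.
T = 100·t = 6304 K → 6300 K to the nearest 50 K.
M_estimate = 10⁶/6300 = 158.73; M_reference = 10⁶/5600 = 178.57.
ΔM = 158.73 − 178.57 = -19.84 → -20 mireds.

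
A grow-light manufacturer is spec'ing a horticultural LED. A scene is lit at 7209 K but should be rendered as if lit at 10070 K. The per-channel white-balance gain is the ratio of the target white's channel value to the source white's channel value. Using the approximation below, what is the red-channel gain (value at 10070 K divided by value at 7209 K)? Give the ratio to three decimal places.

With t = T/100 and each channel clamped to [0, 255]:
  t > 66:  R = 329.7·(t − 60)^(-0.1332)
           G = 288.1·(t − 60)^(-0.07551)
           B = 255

At 7209 K (t = 72.09):
  R = 329.7·(72.09 − 60)^(-0.1332) = 329.7·12.09^(-0.1332) = 329.7·0.71750 = 236.559.
At 10070 K (t = 100.7):
  R = 329.7·(100.7 − 60)^(-0.1332) = 329.7·40.7^(-0.1332) = 329.7·0.61038 = 201.243.
Gain = 201.243 / 236.559 = 0.8507 → 0.851.

0.851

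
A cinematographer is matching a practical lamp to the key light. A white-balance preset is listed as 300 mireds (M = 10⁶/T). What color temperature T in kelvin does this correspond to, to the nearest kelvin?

3333 K

T = 10⁶ / 300 = 3333.33 K → 3333 K.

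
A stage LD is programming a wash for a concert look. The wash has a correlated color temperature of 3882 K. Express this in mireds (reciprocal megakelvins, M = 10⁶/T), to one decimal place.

M = 10⁶ / 3882 = 257.599 → 257.6 mireds.

257.6 mireds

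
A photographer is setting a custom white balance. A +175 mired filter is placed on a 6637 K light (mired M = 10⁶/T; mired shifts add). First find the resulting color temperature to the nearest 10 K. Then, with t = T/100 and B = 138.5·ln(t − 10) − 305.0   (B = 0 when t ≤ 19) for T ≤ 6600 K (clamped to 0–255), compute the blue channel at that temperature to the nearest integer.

115

M_in = 10⁶/6637 = 150.67; M_out = 150.67 + (+175) = 325.67.
T_out = 10⁶/325.67 = 3070.6 K → 3070 K; t = 30.7.
B = 138.5·ln(30.7 − 10) − 305.0 = 138.5·ln 20.7 − 305.0 = 138.5·3.0301 − 305.0 = 114.674.
Rounded: 115.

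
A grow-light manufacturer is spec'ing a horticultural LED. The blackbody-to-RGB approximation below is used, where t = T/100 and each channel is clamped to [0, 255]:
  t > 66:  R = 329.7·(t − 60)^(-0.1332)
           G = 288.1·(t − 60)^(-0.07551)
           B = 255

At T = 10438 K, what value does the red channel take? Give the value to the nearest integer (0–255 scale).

199

t = 10438/100 = 104.38; the t > 66 branch applies.
R = 329.7·(104.38 − 60)^(-0.1332) = 329.7·44.38^(-0.1332) = 329.7·0.60339 = 198.936.
Rounded: 199.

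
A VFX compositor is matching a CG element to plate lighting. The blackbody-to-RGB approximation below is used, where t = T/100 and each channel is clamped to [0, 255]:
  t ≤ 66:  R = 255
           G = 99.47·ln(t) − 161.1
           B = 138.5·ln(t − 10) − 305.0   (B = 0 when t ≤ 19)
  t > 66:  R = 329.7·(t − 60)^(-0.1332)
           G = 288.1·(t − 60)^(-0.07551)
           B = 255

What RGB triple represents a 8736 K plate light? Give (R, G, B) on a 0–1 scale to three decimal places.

(0.832, 0.880, 1.000)

t = 8736/100 = 87.36; the t > 66 branch applies.
R = 329.7·(87.36 − 60)^(-0.1332) = 329.7·27.36^(-0.1332) = 329.7·0.64354 = 212.175.
G = 288.1·(87.36 − 60)^(-0.07551) = 288.1·27.36^(-0.07551) = 288.1·0.77890 = 224.402.
B = 255 by definition for t > 66.
Dividing each by 255: (0.8321, 0.8800, 1.0000) → (0.832, 0.880, 1.000).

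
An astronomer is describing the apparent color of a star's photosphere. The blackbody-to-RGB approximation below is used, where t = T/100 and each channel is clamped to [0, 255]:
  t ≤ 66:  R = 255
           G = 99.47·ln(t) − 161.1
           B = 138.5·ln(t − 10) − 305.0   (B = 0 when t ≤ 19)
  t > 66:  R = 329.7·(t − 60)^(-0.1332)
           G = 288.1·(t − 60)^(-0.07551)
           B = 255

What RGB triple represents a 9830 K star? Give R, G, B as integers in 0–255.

R=203, G=219, B=255

t = 9830/100 = 98.3; the t > 66 branch applies.
R = 329.7·(98.3 − 60)^(-0.1332) = 329.7·38.3^(-0.1332) = 329.7·0.61534 = 202.879.
G = 288.1·(98.3 − 60)^(-0.07551) = 288.1·38.3^(-0.07551) = 288.1·0.75937 = 218.774.
B = 255 by definition for t > 66.
Rounded: (203, 219, 255).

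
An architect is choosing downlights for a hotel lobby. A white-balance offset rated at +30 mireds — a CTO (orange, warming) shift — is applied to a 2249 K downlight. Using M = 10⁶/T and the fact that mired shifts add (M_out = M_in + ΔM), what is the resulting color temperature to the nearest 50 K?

M_in = 10⁶/2249 = 444.64 mireds.
M_out = 444.64 + (+30) = 474.64 mireds.
T_out = 10⁶/474.64 = 2106.9 K → 2100 K.

2100 K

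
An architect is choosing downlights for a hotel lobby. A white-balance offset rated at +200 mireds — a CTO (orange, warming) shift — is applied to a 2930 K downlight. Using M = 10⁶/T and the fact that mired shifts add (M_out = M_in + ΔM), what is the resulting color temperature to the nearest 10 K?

M_in = 10⁶/2930 = 341.30 mireds.
M_out = 341.30 + (+200) = 541.30 mireds.
T_out = 10⁶/541.30 = 1847.4 K → 1850 K.

1850 K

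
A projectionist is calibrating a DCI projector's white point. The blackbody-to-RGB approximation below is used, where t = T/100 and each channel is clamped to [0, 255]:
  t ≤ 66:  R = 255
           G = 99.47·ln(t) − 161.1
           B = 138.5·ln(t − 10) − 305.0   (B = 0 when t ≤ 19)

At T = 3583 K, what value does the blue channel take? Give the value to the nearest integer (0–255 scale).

t = 3583/100 = 35.83; the t ≤ 66 branch applies.
B = 138.5·ln(35.83 − 10) − 305.0 = 138.5·ln 25.83 − 305.0 = 138.5·3.2515 − 305.0 = 145.338.
Rounded: 145.

145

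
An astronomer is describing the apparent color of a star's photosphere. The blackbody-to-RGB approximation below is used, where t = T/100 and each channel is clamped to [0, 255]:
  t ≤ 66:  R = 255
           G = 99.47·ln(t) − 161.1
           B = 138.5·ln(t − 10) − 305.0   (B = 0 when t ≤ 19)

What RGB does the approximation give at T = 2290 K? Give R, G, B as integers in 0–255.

t = 2290/100 = 22.9; the t ≤ 66 branch applies.
R = 255 by definition for t ≤ 66.
G = 99.47·ln 22.9 − 161.1 = 99.47·3.1311 − 161.1 = 150.354.
B = 138.5·ln(22.9 − 10) − 305.0 = 138.5·ln 12.9 − 305.0 = 138.5·2.5572 − 305.0 = 49.176.
Rounded: (255, 150, 49).

R=255, G=150, B=49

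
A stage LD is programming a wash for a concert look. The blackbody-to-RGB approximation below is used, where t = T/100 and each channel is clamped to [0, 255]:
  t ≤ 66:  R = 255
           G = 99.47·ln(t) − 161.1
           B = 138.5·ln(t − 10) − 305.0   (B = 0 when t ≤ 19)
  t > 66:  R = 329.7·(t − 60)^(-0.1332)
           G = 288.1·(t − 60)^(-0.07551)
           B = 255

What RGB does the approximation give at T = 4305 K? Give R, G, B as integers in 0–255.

t = 4305/100 = 43.05; the t ≤ 66 branch applies.
R = 255 by definition for t ≤ 66.
G = 99.47·ln 43.05 − 161.1 = 99.47·3.7624 − 161.1 = 213.142.
B = 138.5·ln(43.05 − 10) − 305.0 = 138.5·ln 33.05 − 305.0 = 138.5·3.4980 − 305.0 = 179.476.
Rounded: (255, 213, 179).

R=255, G=213, B=179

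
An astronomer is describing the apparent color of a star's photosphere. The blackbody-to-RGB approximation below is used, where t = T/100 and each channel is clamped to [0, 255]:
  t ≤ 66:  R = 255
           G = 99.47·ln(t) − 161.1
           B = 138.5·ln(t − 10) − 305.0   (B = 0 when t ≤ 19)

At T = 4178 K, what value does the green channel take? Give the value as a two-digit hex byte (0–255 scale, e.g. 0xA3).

0xD2

t = 4178/100 = 41.78; the t ≤ 66 branch applies.
G = 99.47·ln 41.78 − 161.1 = 99.47·3.7324 − 161.1 = 210.164.
Rounded: 210; in hex, 0xD2.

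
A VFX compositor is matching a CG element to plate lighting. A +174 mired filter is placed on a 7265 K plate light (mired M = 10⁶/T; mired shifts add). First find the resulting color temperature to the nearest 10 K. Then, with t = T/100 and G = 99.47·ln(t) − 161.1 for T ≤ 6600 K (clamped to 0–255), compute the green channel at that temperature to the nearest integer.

M_in = 10⁶/7265 = 137.65; M_out = 137.65 + (+174) = 311.65.
T_out = 10⁶/311.65 = 3208.8 K → 3210 K; t = 32.1.
G = 99.47·ln 32.1 − 161.1 = 99.47·3.4689 − 161.1 = 183.947.
Rounded: 184.

184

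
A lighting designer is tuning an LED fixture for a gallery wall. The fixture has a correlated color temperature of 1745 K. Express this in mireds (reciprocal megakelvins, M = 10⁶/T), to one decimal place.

573.1 mireds

M = 10⁶ / 1745 = 573.066 → 573.1 mireds.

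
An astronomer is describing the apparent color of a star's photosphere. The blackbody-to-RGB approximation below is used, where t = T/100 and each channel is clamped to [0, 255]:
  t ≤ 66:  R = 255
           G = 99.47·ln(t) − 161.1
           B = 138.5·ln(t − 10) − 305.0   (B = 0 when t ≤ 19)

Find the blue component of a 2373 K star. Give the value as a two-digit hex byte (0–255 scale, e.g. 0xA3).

0x3A

t = 2373/100 = 23.73; the t ≤ 66 branch applies.
B = 138.5·ln(23.73 − 10) − 305.0 = 138.5·ln 13.73 − 305.0 = 138.5·2.6196 − 305.0 = 57.812.
Rounded: 58; in hex, 0x3A.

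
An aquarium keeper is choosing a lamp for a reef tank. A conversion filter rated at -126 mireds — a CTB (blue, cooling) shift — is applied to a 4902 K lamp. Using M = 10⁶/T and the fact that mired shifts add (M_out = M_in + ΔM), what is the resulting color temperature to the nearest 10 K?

12820 K

M_in = 10⁶/4902 = 204.00 mireds.
M_out = 204.00 + (-126) = 78.00 mireds.
T_out = 10⁶/78.00 = 12820.8 K → 12820 K.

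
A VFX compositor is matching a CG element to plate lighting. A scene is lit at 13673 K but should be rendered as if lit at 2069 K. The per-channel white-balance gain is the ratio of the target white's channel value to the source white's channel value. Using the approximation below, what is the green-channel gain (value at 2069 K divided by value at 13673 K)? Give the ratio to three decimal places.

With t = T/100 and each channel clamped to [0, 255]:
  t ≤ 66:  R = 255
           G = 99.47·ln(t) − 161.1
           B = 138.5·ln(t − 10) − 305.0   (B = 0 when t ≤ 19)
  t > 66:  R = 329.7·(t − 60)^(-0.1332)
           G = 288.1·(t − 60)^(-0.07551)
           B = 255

At 13673 K (t = 136.73):
  G = 288.1·(136.73 − 60)^(-0.07551) = 288.1·76.73^(-0.07551) = 288.1·0.72055 = 207.591.
At 2069 K (t = 20.69):
  G = 99.47·ln 20.69 − 161.1 = 99.47·3.0297 − 161.1 = 140.259.
Gain = 140.259 / 207.591 = 0.6757 → 0.676.

0.676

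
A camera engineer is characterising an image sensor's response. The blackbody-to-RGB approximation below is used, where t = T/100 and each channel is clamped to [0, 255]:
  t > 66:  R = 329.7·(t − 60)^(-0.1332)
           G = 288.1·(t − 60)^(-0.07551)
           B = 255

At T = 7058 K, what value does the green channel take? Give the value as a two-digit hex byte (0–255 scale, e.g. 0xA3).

t = 7058/100 = 70.58; the t > 66 branch applies.
G = 288.1·(70.58 − 60)^(-0.07551) = 288.1·10.58^(-0.07551) = 288.1·0.83684 = 241.093.
Rounded: 241; in hex, 0xF1.

0xF1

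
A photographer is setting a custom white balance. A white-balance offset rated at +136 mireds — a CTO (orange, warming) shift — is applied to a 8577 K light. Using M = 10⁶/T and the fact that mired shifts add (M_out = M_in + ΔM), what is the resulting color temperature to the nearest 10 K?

M_in = 10⁶/8577 = 116.59 mireds.
M_out = 116.59 + (+136) = 252.59 mireds.
T_out = 10⁶/252.59 = 3959.0 K → 3960 K.

3960 K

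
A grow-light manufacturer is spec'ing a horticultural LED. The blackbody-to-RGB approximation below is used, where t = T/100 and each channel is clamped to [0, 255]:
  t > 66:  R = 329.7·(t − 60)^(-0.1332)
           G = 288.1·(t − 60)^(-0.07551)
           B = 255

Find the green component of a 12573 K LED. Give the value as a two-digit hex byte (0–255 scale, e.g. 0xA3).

0xD2

t = 12573/100 = 125.73; the t > 66 branch applies.
G = 288.1·(125.73 − 60)^(-0.07551) = 288.1·65.73^(-0.07551) = 288.1·0.72902 = 210.031.
Rounded: 210; in hex, 0xD2.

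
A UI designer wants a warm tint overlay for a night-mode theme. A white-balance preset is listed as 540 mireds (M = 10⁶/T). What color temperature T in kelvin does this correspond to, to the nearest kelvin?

1852 K

T = 10⁶ / 540 = 1851.85 K → 1852 K.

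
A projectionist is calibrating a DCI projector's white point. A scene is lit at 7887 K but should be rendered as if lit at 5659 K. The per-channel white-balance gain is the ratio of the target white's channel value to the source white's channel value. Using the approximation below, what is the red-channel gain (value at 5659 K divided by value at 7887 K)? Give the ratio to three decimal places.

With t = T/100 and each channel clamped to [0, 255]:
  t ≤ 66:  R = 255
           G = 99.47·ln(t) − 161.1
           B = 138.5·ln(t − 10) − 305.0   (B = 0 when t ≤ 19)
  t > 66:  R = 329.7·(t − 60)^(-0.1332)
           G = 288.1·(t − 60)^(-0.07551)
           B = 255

At 7887 K (t = 78.87):
  R = 329.7·(78.87 − 60)^(-0.1332) = 329.7·18.87^(-0.1332) = 329.7·0.67619 = 222.939.
At 5659 K (t = 56.59):
  R = 255 by definition for t ≤ 66.
Gain = 255.000 / 222.939 = 1.1438 → 1.144.

1.144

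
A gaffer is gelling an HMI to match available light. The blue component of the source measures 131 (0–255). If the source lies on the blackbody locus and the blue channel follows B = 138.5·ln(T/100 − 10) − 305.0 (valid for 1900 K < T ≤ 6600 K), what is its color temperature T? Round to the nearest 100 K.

3300 K

ln(t − 10) = (131 + 305.0) / 138.5 = 3.1480.
t − 10 = e^3.1480 = 23.290, so t = 33.290.
T = 100·t = 3329 K → 3300 K to the nearest 100 K.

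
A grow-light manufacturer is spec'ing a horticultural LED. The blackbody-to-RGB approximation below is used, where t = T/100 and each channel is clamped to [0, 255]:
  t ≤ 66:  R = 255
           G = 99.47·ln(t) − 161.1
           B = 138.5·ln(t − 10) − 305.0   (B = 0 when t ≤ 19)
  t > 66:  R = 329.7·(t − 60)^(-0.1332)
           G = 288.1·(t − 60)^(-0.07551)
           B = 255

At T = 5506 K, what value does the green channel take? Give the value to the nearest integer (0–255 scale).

238

t = 5506/100 = 55.06; the t ≤ 66 branch applies.
G = 99.47·ln 55.06 − 161.1 = 99.47·4.0084 − 161.1 = 237.618.
Rounded: 238.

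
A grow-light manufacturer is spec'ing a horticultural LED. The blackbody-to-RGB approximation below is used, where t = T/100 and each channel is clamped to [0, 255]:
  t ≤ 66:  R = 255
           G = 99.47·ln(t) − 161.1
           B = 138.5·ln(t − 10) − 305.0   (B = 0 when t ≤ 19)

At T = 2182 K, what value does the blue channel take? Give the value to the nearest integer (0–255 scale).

t = 2182/100 = 21.82; the t ≤ 66 branch applies.
B = 138.5·ln(21.82 − 10) − 305.0 = 138.5·ln 11.82 − 305.0 = 138.5·2.4698 − 305.0 = 37.066.
Rounded: 37.

37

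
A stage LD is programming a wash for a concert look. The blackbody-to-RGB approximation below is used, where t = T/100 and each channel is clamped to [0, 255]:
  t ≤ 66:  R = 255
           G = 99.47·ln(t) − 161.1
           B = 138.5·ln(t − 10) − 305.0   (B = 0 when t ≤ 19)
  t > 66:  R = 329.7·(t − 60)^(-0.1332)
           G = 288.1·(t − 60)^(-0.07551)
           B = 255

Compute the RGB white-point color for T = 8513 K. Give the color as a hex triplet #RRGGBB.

#D7E2FF

t = 8513/100 = 85.13; the t > 66 branch applies.
R = 329.7·(85.13 − 60)^(-0.1332) = 329.7·25.13^(-0.1332) = 329.7·0.65087 = 214.592.
G = 288.1·(85.13 − 60)^(-0.07551) = 288.1·25.13^(-0.07551) = 288.1·0.78392 = 225.847.
B = 255 by definition for t > 66.
Rounded: (215, 226, 255).
In hex: #D7E2FF.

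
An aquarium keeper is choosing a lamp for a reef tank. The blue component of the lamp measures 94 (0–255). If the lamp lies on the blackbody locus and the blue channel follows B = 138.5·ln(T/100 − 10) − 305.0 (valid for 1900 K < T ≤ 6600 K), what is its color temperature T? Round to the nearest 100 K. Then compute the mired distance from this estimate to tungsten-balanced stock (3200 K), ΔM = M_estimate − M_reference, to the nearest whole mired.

ln(t − 10) = (94 + 305.0) / 138.5 = 2.8809.
t − 10 = e^2.8809 = 17.830, so t = 27.830.
T = 100·t = 2783 K → 2800 K to the nearest 100 K.
M_estimate = 10⁶/2800 = 357.14; M_reference = 10⁶/3200 = 312.50.
ΔM = 357.14 − 312.50 = 44.64 → +45 mireds.

+45 mireds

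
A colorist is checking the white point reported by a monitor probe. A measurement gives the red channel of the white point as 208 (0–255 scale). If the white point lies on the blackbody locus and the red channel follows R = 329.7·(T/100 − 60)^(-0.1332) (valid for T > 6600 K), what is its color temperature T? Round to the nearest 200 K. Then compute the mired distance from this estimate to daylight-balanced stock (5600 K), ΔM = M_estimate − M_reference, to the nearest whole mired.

(t − 60)^(-0.1332) = 208/329.7 = 0.63088.
t − 60 = 0.63088^(1/-0.1332) = 0.63088^(-7.508) = 31.763, so t = 91.763.
T = 100·t = 9176 K → 9200 K to the nearest 200 K.
M_estimate = 10⁶/9200 = 108.70; M_reference = 10⁶/5600 = 178.57.
ΔM = 108.70 − 178.57 = -69.88 → -70 mireds.

-70 mireds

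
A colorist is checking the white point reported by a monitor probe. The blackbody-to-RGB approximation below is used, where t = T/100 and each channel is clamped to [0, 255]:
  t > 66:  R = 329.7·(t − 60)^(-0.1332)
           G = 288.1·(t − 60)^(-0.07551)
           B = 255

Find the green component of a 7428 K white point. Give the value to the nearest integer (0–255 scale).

t = 7428/100 = 74.28; the t > 66 branch applies.
G = 288.1·(74.28 − 60)^(-0.07551) = 288.1·14.28^(-0.07551) = 288.1·0.81810 = 235.695.
Rounded: 236.

236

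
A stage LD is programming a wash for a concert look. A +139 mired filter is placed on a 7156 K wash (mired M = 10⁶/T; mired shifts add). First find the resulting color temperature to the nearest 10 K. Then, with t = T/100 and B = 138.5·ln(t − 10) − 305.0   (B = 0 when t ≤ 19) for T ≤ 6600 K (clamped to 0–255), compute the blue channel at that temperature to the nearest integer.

146

M_in = 10⁶/7156 = 139.74; M_out = 139.74 + (+139) = 278.74.
T_out = 10⁶/278.74 = 3587.5 K → 3590 K; t = 35.9.
B = 138.5·ln(35.9 − 10) − 305.0 = 138.5·ln 25.9 − 305.0 = 138.5·3.2542 − 305.0 = 145.713.
Rounded: 146.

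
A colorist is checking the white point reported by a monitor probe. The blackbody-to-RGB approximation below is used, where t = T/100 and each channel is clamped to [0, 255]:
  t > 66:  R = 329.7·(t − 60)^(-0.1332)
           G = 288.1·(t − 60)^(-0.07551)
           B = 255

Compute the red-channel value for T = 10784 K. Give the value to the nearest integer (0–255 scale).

t = 10784/100 = 107.84; the t > 66 branch applies.
R = 329.7·(107.84 − 60)^(-0.1332) = 329.7·47.84^(-0.1332) = 329.7·0.59738 = 196.957.
Rounded: 197.

197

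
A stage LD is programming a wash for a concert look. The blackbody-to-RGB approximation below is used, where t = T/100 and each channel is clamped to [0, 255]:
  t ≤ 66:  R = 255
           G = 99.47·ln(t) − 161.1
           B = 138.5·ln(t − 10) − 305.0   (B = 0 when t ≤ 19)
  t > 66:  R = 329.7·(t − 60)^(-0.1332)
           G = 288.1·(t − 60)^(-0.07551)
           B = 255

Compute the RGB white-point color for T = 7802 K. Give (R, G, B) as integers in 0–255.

(224, 232, 255)

t = 7802/100 = 78.02; the t > 66 branch applies.
R = 329.7·(78.02 − 60)^(-0.1332) = 329.7·18.02^(-0.1332) = 329.7·0.68035 = 224.312.
G = 288.1·(78.02 − 60)^(-0.07551) = 288.1·18.02^(-0.07551) = 288.1·0.80386 = 231.591.
B = 255 by definition for t > 66.
Rounded: (224, 232, 255).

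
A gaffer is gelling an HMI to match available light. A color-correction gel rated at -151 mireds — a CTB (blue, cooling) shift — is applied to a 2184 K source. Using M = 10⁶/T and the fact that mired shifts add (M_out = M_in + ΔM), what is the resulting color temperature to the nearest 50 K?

3250 K

M_in = 10⁶/2184 = 457.88 mireds.
M_out = 457.88 + (-151) = 306.88 mireds.
T_out = 10⁶/306.88 = 3258.7 K → 3250 K.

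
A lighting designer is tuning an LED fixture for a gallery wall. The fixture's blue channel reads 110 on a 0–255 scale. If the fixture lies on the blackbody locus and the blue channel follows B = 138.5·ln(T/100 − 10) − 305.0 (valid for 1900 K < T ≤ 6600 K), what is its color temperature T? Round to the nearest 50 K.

3000 K

ln(t − 10) = (110 + 305.0) / 138.5 = 2.9964.
t − 10 = e^2.9964 = 20.013, so t = 30.013.
T = 100·t = 3001 K → 3000 K to the nearest 50 K.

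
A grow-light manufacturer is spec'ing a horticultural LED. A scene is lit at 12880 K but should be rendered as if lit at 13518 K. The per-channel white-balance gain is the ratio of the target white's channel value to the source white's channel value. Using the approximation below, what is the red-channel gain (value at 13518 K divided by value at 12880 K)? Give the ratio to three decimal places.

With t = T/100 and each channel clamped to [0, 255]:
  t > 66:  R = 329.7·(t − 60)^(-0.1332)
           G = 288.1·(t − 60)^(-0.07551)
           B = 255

At 12880 K (t = 128.8):
  R = 329.7·(128.8 − 60)^(-0.1332) = 329.7·68.8^(-0.1332) = 329.7·0.56916 = 187.652.
At 13518 K (t = 135.18):
  R = 329.7·(135.18 − 60)^(-0.1332) = 329.7·75.18^(-0.1332) = 329.7·0.56247 = 185.448.
Gain = 185.448 / 187.652 = 0.9883 → 0.988.

0.988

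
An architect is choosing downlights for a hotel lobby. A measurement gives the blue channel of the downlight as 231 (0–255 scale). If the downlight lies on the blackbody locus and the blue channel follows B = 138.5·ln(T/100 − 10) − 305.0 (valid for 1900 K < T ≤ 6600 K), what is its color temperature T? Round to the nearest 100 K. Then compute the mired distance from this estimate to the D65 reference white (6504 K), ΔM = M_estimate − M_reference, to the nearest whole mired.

+19 mireds

ln(t − 10) = (231 + 305.0) / 138.5 = 3.8700.
t − 10 = e^3.8700 = 47.944, so t = 57.944.
T = 100·t = 5794 K → 5800 K to the nearest 100 K.
M_estimate = 10⁶/5800 = 172.41; M_reference = 10⁶/6504 = 153.75.
ΔM = 172.41 − 153.75 = 18.66 → +19 mireds.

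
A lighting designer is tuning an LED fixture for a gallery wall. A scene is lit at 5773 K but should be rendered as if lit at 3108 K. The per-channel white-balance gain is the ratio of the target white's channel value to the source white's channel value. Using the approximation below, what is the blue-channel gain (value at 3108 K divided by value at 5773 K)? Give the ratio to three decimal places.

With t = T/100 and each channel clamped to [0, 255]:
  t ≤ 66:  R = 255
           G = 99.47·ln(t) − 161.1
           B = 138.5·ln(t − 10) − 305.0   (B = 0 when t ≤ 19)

0.509

At 5773 K (t = 57.73):
  B = 138.5·ln(57.73 − 10) − 305.0 = 138.5·ln 47.73 − 305.0 = 138.5·3.8656 − 305.0 = 230.380.
At 3108 K (t = 31.08):
  B = 138.5·ln(31.08 − 10) − 305.0 = 138.5·ln 21.08 − 305.0 = 138.5·3.0483 − 305.0 = 117.193.
Gain = 117.193 / 230.380 = 0.5087 → 0.509.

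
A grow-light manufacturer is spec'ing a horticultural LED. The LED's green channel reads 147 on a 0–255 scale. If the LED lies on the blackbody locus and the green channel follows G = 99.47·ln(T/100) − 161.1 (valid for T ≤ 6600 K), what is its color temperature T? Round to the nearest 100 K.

2200 K

ln t = (147 + 161.1) / 99.47 = 3.0974.
t = e^3.0974 = 22.141.
T = 100·t = 2214 K → 2200 K to the nearest 100 K.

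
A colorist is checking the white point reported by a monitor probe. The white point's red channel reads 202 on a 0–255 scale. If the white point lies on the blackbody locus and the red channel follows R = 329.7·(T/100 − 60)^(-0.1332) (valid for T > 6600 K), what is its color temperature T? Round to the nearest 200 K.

10000 K

(t − 60)^(-0.1332) = 202/329.7 = 0.61268.
t − 60 = 0.61268^(1/-0.1332) = 0.61268^(-7.508) = 39.569, so t = 99.569.
T = 100·t = 9957 K → 10000 K to the nearest 200 K.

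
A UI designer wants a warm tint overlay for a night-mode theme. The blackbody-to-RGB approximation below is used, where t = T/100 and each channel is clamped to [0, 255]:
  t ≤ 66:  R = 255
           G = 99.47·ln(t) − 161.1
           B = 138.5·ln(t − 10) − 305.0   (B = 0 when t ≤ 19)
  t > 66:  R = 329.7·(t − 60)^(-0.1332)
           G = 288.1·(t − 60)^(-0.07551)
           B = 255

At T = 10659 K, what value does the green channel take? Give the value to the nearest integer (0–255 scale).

t = 10659/100 = 106.59; the t > 66 branch applies.
G = 288.1·(106.59 − 60)^(-0.07551) = 288.1·46.59^(-0.07551) = 288.1·0.74822 = 215.561.
Rounded: 216.

216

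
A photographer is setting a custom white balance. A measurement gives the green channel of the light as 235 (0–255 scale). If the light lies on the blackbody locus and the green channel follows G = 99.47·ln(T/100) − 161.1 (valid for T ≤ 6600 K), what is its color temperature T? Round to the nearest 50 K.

ln t = (235 + 161.1) / 99.47 = 3.9821.
t = e^3.9821 = 53.630.
T = 100·t = 5363 K → 5350 K to the nearest 50 K.

5350 K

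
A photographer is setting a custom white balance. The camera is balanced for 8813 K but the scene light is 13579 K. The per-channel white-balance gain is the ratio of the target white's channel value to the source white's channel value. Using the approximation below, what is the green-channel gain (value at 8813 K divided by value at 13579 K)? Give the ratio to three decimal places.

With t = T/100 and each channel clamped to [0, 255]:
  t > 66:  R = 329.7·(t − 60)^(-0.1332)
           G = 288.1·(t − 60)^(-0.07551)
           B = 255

1.078

At 13579 K (t = 135.79):
  G = 288.1·(135.79 − 60)^(-0.07551) = 288.1·75.79^(-0.07551) = 288.1·0.72122 = 207.785.
At 8813 K (t = 88.13):
  G = 288.1·(88.13 − 60)^(-0.07551) = 288.1·28.13^(-0.07551) = 288.1·0.77727 = 223.932.
Gain = 223.932 / 207.785 = 1.0777 → 1.078.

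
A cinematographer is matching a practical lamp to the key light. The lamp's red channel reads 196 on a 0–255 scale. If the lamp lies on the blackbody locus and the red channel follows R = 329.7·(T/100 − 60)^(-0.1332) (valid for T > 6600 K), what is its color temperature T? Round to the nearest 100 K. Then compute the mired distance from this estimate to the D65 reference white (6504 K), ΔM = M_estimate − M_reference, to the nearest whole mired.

-63 mireds

(t − 60)^(-0.1332) = 196/329.7 = 0.59448.
t − 60 = 0.59448^(1/-0.1332) = 0.59448^(-7.508) = 49.621, so t = 109.621.
T = 100·t = 10962 K → 11000 K to the nearest 100 K.
M_estimate = 10⁶/11000 = 90.91; M_reference = 10⁶/6504 = 153.75.
ΔM = 90.91 − 153.75 = -62.84 → -63 mireds.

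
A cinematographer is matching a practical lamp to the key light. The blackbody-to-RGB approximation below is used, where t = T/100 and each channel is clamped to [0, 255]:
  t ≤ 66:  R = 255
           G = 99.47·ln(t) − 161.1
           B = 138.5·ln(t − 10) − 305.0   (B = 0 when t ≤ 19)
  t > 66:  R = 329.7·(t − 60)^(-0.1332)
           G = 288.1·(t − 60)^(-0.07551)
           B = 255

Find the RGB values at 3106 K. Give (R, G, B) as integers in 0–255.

(255, 181, 117)

t = 3106/100 = 31.06; the t ≤ 66 branch applies.
R = 255 by definition for t ≤ 66.
G = 99.47·ln 31.06 − 161.1 = 99.47·3.4359 − 161.1 = 180.671.
B = 138.5·ln(31.06 − 10) − 305.0 = 138.5·ln 21.06 − 305.0 = 138.5·3.0474 − 305.0 = 117.062.
Rounded: (255, 181, 117).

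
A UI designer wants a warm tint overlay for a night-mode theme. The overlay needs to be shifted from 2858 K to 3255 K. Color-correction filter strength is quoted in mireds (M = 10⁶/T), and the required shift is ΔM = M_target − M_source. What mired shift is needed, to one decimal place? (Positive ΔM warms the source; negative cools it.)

M_source = 10⁶/2858 = 349.895; M_target = 10⁶/3255 = 307.220.
ΔM = 307.220 − 349.895 = -42.675 → -42.7 mireds, a cooling shift.

-42.7 mireds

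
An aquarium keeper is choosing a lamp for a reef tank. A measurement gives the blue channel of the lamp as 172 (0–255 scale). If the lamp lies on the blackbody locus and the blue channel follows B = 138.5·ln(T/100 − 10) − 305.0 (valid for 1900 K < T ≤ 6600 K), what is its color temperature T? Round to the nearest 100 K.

4100 K

ln(t − 10) = (172 + 305.0) / 138.5 = 3.4440.
t − 10 = e^3.4440 = 31.313, so t = 41.313.
T = 100·t = 4131 K → 4100 K to the nearest 100 K.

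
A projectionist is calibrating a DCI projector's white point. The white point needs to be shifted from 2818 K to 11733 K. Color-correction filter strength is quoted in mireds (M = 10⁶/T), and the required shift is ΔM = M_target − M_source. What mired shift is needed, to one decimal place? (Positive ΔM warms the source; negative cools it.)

-269.6 mireds

M_source = 10⁶/2818 = 354.862; M_target = 10⁶/11733 = 85.230.
ΔM = 85.230 − 354.862 = -269.632 → -269.6 mireds, a cooling shift.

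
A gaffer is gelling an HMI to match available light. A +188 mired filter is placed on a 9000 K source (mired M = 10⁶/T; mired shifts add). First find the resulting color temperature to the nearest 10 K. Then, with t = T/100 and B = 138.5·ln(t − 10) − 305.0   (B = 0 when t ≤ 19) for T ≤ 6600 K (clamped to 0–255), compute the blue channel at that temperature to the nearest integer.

M_in = 10⁶/9000 = 111.11; M_out = 111.11 + (+188) = 299.11.
T_out = 10⁶/299.11 = 3343.2 K → 3340 K; t = 33.4.
B = 138.5·ln(33.4 − 10) − 305.0 = 138.5·ln 23.4 − 305.0 = 138.5·3.1527 − 305.0 = 131.654.
Rounded: 132.

132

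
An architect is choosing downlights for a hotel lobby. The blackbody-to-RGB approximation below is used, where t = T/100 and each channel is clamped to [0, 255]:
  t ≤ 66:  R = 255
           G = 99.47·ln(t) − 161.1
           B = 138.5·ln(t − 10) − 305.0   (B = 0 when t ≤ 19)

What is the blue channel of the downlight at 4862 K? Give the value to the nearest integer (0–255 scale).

t = 4862/100 = 48.62; the t ≤ 66 branch applies.
B = 138.5·ln(48.62 − 10) − 305.0 = 138.5·ln 38.62 − 305.0 = 138.5·3.6538 − 305.0 = 201.047.
Rounded: 201.

201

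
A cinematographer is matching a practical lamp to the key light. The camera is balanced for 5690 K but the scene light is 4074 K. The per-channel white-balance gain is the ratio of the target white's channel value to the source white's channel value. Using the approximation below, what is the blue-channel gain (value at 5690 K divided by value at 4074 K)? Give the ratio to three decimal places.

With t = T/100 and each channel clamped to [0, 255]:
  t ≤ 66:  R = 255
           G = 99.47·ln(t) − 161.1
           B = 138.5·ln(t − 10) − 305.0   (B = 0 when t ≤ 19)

1.345

At 4074 K (t = 40.74):
  B = 138.5·ln(40.74 − 10) − 305.0 = 138.5·ln 30.74 − 305.0 = 138.5·3.4256 − 305.0 = 169.441.
At 5690 K (t = 56.9):
  B = 138.5·ln(56.9 − 10) − 305.0 = 138.5·ln 46.9 − 305.0 = 138.5·3.8480 − 305.0 = 227.950.
Gain = 227.950 / 169.441 = 1.3453 → 1.345.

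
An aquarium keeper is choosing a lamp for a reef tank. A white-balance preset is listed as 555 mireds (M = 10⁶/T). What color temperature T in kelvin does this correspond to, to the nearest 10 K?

1800 K

T = 10⁶ / 555 = 1801.80 K → 1800 K.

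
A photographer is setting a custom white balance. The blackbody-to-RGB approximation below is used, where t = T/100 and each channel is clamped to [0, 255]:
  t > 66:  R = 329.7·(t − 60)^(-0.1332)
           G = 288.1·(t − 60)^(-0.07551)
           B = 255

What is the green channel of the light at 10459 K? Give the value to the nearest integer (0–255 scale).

t = 10459/100 = 104.59; the t > 66 branch applies.
G = 288.1·(104.59 − 60)^(-0.07551) = 288.1·44.59^(-0.07551) = 288.1·0.75070 = 216.277.
Rounded: 216.

216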